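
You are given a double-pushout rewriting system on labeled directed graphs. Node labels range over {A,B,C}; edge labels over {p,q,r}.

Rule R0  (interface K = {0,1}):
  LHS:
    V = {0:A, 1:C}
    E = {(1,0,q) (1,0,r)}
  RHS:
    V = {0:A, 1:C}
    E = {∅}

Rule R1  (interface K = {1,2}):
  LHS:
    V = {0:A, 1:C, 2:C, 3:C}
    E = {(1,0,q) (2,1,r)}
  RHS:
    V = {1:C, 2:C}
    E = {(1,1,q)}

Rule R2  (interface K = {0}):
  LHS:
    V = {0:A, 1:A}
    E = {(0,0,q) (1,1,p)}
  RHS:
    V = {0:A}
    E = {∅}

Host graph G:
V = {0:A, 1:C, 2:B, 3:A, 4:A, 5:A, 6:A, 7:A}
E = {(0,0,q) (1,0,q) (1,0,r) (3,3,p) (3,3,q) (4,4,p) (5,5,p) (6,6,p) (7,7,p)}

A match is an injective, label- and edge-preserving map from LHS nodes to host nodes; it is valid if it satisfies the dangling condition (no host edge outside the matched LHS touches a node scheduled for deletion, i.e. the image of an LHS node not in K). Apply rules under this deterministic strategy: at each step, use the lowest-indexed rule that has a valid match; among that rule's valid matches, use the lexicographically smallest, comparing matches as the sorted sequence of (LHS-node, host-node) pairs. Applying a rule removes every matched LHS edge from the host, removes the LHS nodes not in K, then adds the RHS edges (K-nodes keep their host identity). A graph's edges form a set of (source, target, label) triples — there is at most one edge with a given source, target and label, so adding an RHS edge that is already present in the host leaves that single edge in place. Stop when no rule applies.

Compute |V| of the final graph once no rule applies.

initial: |V|=8 |E|=9  E = 0-q->0 1-q->0 1-r->0 3-p->3 3-q->3 4-p->4 5-p->5 6-p->6 7-p->7
step 1: apply R0 at {0↦0, 1↦1}  → |V|=8 |E|=7  E = 0-q->0 3-p->3 3-q->3 4-p->4 5-p->5 6-p->6 7-p->7
step 2: apply R2 at {0↦0, 1↦4}  → |V|=7 |E|=5  E = 3-p->3 3-q->3 5-p->5 6-p->6 7-p->7
step 3: apply R2 at {0↦3, 1↦5}  → |V|=6 |E|=3  E = 3-p->3 6-p->6 7-p->7
normal form: no rule applies after step 3
NF nodes: {0:A, 1:C, 2:B, 3:A, 6:A, 7:A}

Answer: 6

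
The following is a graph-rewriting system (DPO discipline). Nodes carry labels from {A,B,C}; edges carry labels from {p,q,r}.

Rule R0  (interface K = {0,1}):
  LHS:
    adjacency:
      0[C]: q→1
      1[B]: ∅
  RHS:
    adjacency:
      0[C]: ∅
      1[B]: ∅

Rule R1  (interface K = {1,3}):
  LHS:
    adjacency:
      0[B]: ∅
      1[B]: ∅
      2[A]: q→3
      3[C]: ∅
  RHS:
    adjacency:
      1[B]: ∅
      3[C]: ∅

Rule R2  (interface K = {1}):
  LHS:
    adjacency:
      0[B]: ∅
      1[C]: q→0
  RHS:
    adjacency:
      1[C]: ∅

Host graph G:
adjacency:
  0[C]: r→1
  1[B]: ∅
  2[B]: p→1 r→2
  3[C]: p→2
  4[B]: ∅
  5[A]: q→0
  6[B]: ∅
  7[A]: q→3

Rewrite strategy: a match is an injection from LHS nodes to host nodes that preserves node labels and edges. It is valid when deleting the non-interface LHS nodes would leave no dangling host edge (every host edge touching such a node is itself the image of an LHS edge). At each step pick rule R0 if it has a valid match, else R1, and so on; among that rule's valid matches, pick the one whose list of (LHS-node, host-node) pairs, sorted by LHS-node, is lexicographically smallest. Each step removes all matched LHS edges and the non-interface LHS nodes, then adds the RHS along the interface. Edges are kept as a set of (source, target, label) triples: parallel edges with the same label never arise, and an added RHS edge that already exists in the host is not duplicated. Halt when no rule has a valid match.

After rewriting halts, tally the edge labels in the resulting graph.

Answer: p:2 r:2

Rewrite trace:
initial: |V|=8 |E|=6  E = 0-r->1 2-p->1 2-r->2 3-p->2 5-q->0 7-q->3
step 1: apply R1 at {0↦4, 1↦1, 2↦5, 3↦0}  → |V|=6 |E|=5  E = 0-r->1 2-p->1 2-r->2 3-p->2 7-q->3
step 2: apply R1 at {0↦6, 1↦1, 2↦7, 3↦3}  → |V|=4 |E|=4  E = 0-r->1 2-p->1 2-r->2 3-p->2
normal form: no rule applies after step 2
NF edges: [(0, 1, 'r'), (2, 1, 'p'), (2, 2, 'r'), (3, 2, 'p')]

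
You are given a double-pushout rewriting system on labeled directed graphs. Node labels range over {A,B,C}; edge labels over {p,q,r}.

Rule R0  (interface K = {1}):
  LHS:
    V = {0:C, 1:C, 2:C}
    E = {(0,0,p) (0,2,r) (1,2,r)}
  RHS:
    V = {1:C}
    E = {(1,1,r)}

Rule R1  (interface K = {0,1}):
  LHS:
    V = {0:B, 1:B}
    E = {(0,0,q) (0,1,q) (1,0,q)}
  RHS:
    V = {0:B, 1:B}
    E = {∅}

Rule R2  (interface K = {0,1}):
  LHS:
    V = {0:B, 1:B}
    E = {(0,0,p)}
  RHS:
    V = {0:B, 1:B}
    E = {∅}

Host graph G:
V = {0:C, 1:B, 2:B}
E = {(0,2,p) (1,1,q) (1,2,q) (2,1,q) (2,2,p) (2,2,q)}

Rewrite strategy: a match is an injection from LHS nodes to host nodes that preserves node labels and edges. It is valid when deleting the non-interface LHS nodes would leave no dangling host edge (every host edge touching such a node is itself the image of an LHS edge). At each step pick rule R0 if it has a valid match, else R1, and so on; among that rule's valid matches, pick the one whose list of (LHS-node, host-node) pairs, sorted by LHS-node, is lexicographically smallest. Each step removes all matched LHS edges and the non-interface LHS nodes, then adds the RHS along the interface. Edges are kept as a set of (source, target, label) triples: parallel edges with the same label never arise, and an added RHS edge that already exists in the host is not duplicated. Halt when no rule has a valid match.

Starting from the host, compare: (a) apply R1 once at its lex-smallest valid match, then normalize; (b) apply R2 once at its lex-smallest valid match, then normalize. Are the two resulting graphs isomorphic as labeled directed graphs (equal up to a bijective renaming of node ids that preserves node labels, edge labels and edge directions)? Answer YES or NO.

branch R1-first: apply at {0↦1, 1↦2} → |E|=3, then 1 more step(s) → NF |V|=3 |E|=2 V={0:C, 1:B, 2:B} E=0-p->2 2-q->2
branch R2-first: apply at {0↦2, 1↦1} → |E|=5, then 1 more step(s) → NF |V|=3 |E|=2 V={0:C, 1:B, 2:B} E=0-p->2 2-q->2
graphs isomorphic (equal up to label-preserving node renaming)

Answer: YES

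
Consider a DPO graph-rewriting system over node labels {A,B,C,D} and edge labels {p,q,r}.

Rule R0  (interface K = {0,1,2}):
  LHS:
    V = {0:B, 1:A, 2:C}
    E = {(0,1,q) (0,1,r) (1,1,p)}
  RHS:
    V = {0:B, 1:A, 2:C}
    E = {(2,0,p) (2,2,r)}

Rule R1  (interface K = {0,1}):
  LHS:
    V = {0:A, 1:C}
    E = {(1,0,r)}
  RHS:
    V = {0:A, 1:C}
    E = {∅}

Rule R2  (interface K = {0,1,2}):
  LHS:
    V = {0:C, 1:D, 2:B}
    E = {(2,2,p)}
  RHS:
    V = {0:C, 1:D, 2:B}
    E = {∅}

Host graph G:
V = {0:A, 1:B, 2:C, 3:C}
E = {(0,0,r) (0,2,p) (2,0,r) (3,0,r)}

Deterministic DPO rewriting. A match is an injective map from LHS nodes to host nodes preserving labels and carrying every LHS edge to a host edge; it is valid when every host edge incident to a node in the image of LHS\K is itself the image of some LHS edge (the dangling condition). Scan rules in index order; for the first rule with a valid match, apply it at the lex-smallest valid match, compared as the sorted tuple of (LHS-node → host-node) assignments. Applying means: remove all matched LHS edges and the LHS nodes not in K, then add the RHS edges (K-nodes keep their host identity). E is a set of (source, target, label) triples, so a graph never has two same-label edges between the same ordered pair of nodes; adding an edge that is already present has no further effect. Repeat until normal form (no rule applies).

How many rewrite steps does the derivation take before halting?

start.  V:4 E:4  edges: 0-r->0 0-p->2 2-r->0 3-r->0
1. fire R1 via {0↦0, 1↦2}  →  V:4 E:3  edges: 0-r->0 0-p->2 3-r->0
2. fire R1 via {0↦0, 1↦3}  →  V:4 E:2  edges: 0-r->0 0-p->2
normal form: no rule applies after step 2

Answer: 2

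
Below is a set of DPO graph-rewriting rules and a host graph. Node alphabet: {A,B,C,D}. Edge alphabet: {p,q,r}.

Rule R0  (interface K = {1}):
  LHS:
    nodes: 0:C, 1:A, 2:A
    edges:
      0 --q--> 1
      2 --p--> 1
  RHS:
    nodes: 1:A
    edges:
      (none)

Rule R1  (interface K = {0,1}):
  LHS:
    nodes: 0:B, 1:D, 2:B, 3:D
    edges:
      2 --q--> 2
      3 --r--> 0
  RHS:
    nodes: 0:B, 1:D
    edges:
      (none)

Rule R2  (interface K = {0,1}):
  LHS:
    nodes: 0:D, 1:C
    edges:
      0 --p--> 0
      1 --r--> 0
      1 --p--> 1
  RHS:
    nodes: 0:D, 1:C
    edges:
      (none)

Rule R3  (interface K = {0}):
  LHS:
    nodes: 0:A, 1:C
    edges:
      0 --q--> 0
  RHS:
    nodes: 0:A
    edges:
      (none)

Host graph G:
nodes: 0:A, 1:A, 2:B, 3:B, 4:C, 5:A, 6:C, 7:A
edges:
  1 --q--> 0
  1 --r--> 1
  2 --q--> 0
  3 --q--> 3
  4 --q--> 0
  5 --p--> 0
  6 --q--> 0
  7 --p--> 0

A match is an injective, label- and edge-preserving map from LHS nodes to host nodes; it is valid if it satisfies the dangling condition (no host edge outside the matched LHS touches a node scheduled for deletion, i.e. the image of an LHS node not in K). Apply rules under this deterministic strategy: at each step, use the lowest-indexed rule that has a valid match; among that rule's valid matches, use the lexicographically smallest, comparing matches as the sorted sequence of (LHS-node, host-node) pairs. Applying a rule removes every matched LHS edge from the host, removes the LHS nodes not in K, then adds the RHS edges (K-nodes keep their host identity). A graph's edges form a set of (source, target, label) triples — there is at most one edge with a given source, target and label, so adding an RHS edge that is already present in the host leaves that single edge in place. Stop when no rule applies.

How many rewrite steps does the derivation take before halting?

start.  V:8 E:8  edges: 1-q->0 1-r->1 2-q->0 3-q->3 4-q->0 5-p->0 6-q->0 7-p->0
1. fire R0 via {0↦4, 1↦0, 2↦5}  →  V:6 E:6  edges: 1-q->0 1-r->1 2-q->0 3-q->3 6-q->0 7-p->0
2. fire R0 via {0↦6, 1↦0, 2↦7}  →  V:4 E:4  edges: 1-q->0 1-r->1 2-q->0 3-q->3
final graph: no rule applies after step 2

Answer: 2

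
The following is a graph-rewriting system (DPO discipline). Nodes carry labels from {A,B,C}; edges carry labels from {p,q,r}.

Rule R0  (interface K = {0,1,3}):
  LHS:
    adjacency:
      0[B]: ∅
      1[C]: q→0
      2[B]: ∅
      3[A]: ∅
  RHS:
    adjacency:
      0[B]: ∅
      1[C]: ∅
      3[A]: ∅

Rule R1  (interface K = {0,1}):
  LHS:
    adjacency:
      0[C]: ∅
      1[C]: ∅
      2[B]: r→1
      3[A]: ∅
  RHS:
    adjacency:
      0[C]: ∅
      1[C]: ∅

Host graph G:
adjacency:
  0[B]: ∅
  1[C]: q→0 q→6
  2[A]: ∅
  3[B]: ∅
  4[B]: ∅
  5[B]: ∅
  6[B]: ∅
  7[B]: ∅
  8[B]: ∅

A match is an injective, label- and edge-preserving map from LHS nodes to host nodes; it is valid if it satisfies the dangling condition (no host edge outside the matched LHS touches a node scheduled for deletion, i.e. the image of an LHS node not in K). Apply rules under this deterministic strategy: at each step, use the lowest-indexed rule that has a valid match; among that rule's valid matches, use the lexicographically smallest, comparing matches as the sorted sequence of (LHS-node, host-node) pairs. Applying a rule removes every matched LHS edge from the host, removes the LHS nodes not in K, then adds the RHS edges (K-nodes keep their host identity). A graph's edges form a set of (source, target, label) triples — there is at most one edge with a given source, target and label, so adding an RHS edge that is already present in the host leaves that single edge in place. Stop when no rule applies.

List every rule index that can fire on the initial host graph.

R0: 10 valid matches — {0↦0, 1↦1, 2↦3, 3↦2}, {0↦0, 1↦1, 2↦4, 3↦2}, {0↦0, 1↦1, 2↦5, 3↦2} (+7 more)
R1: no valid match — LHS pattern not found

Answer: [R0]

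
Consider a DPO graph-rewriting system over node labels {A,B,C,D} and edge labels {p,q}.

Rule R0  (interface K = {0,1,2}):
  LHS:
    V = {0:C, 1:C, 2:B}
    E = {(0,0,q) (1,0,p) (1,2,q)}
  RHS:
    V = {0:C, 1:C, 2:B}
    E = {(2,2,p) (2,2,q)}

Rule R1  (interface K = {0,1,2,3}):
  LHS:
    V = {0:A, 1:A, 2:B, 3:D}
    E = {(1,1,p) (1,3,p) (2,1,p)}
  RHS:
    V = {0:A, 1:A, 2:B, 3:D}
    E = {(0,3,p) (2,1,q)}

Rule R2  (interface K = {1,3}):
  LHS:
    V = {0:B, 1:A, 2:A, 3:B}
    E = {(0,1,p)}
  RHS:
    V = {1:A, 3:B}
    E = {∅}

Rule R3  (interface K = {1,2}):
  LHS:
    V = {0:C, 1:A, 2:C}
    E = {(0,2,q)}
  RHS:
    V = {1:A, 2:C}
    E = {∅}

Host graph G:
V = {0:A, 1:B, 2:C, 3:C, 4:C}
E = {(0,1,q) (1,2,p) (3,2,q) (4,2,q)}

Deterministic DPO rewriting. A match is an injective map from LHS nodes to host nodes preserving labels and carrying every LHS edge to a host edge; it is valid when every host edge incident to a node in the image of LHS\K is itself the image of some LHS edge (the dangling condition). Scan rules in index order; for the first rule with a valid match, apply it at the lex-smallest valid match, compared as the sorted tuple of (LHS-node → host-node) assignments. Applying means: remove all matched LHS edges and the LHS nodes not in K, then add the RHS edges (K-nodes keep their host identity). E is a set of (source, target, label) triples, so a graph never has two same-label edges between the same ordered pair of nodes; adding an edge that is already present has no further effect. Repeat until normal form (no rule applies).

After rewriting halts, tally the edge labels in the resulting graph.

initial: |V|=5 |E|=4  E = 0-q->1 1-p->2 3-q->2 4-q->2
step 1: apply R3 at {0↦3, 1↦0, 2↦2}  → |V|=4 |E|=3  E = 0-q->1 1-p->2 4-q->2
step 2: apply R3 at {0↦4, 1↦0, 2↦2}  → |V|=3 |E|=2  E = 0-q->1 1-p->2
halt: no rule applies after step 2
NF edges: [(0, 1, 'q'), (1, 2, 'p')]

Answer: p:1 q:1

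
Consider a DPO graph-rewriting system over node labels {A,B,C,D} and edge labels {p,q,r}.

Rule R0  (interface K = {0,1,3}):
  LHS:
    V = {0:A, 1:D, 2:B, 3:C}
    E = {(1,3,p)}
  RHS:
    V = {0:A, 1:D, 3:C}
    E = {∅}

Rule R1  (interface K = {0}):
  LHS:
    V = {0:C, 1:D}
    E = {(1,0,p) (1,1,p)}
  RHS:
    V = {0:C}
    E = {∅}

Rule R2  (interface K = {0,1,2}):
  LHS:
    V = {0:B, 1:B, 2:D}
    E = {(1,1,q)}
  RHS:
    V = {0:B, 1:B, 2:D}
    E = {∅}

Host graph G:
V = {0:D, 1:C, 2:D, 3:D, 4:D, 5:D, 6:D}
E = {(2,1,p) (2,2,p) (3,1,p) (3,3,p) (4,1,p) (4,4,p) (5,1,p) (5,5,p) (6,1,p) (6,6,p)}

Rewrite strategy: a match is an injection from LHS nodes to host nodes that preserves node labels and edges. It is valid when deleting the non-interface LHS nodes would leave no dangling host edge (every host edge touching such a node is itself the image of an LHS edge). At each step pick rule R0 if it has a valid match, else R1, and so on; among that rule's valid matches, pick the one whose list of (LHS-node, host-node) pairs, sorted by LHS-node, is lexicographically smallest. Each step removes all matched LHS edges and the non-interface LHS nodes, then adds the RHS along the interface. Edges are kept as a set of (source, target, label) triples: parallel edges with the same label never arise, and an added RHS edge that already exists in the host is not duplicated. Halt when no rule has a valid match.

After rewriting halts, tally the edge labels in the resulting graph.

Answer: (no edges)

Steps:
start.  V:7 E:10  edges: 2-p->1 2-p->2 3-p->1 3-p->3 4-p->1 4-p->4 5-p->1 5-p->5 6-p->1 6-p->6
1. fire R1 via {0↦1, 1↦2}  →  V:6 E:8  edges: 3-p->1 3-p->3 4-p->1 4-p->4 5-p->1 5-p->5 6-p->1 6-p->6
2. fire R1 via {0↦1, 1↦3}  →  V:5 E:6  edges: 4-p->1 4-p->4 5-p->1 5-p->5 6-p->1 6-p->6
3. fire R1 via {0↦1, 1↦4}  →  V:4 E:4  edges: 5-p->1 5-p->5 6-p->1 6-p->6
4. fire R1 via {0↦1, 1↦5}  →  V:3 E:2  edges: 6-p->1 6-p->6
5. fire R1 via {0↦1, 1↦6}  →  V:2 E:0  edges: ∅
normal form: no rule applies after step 5
NF edges: []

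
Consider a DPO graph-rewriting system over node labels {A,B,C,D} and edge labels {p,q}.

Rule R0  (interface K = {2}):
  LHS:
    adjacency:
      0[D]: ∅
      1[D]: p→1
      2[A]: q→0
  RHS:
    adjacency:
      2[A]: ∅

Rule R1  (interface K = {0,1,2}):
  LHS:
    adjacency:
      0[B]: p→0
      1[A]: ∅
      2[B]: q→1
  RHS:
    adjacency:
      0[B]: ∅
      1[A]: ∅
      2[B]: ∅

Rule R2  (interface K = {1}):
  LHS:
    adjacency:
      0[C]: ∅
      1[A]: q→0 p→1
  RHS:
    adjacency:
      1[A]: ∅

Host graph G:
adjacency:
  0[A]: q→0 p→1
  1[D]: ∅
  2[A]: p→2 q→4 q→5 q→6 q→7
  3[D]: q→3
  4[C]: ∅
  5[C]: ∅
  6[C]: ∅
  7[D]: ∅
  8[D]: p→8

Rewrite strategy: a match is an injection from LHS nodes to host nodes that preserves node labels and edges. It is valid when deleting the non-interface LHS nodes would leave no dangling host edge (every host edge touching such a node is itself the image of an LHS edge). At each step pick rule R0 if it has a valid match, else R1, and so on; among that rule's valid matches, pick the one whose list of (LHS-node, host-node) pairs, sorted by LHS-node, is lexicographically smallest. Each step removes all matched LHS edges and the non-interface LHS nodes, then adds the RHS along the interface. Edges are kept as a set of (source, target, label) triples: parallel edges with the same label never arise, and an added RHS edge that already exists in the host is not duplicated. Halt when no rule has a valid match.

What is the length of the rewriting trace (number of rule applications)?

Answer: 2

Derivation:
initial: |V|=9 |E|=9  E = 0-q->0 0-p->1 2-p->2 2-q->4 2-q->5 2-q->6 2-q->7 3-q->3 8-p->8
step 1: apply R0 at {0↦7, 1↦8, 2↦2}  → |V|=7 |E|=7  E = 0-q->0 0-p->1 2-p->2 2-q->4 2-q->5 2-q->6 3-q->3
step 2: apply R2 at {0↦4, 1↦2}  → |V|=6 |E|=5  E = 0-q->0 0-p->1 2-q->5 2-q->6 3-q->3
halt: no rule applies after step 2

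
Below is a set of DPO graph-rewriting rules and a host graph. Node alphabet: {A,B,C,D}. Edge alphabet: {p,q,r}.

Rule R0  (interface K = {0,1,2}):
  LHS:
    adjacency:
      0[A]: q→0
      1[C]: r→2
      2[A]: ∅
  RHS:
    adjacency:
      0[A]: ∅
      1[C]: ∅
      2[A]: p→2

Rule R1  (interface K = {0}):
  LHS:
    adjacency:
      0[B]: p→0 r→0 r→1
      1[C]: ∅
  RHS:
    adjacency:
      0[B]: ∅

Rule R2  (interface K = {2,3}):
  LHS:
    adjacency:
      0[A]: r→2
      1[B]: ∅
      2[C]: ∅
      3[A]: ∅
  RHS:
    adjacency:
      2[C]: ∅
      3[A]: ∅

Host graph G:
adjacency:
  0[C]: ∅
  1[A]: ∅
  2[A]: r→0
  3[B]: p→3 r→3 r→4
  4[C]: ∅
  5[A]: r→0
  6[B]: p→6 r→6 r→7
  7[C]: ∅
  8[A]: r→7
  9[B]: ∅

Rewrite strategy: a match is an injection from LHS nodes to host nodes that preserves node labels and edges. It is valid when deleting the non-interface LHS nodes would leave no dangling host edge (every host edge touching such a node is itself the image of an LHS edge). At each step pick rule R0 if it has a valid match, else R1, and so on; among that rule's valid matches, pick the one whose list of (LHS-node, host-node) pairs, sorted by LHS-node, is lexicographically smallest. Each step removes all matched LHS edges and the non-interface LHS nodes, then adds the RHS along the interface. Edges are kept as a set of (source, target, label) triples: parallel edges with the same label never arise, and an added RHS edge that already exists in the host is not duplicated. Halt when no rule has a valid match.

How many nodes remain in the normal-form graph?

[0] host  ⇒  10 nodes, 9 edges  {2-r->0 3-p->3 3-r->3 3-r->4 5-r->0 6-p->6 6-r->6 6-r->7 8-r->7}
[1] R1 @ {0↦3, 1↦4}  ⇒  9 nodes, 6 edges  {2-r->0 5-r->0 6-p->6 6-r->6 6-r->7 8-r->7}
[2] R2 @ {0↦2, 1↦3, 2↦0, 3↦1}  ⇒  7 nodes, 5 edges  {5-r->0 6-p->6 6-r->6 6-r->7 8-r->7}
[3] R2 @ {0↦5, 1↦9, 2↦0, 3↦1}  ⇒  5 nodes, 4 edges  {6-p->6 6-r->6 6-r->7 8-r->7}
halt: no rule applies after step 3
NF nodes: {0:C, 1:A, 6:B, 7:C, 8:A}

Answer: 5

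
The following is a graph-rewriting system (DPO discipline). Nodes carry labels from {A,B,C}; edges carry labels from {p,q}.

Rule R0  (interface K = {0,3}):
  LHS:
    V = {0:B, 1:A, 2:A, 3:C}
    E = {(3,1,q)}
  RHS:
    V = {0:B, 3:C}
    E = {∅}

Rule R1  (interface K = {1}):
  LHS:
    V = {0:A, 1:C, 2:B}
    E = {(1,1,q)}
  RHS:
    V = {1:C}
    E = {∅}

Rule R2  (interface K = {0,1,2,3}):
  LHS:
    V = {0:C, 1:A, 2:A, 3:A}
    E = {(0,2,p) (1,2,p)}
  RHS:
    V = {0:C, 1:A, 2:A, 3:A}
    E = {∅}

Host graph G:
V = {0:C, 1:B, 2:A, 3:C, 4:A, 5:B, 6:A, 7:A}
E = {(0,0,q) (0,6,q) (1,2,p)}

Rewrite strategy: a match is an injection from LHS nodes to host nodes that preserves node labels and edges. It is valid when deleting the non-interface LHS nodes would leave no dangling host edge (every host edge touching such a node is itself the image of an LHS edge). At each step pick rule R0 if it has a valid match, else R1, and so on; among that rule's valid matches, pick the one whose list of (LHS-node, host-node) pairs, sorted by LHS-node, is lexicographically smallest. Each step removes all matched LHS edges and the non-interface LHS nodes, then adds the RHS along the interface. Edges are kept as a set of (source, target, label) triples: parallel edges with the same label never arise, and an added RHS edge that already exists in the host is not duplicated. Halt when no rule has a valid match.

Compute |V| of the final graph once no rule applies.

Answer: 4

Steps:
initial: |V|=8 |E|=3  E = 0-q->0 0-q->6 1-p->2
step 1: apply R0 at {0↦1, 1↦6, 2↦4, 3↦0}  → |V|=6 |E|=2  E = 0-q->0 1-p->2
step 2: apply R1 at {0↦7, 1↦0, 2↦5}  → |V|=4 |E|=1  E = 1-p->2
normal form: no rule applies after step 2
NF nodes: {0:C, 1:B, 2:A, 3:C}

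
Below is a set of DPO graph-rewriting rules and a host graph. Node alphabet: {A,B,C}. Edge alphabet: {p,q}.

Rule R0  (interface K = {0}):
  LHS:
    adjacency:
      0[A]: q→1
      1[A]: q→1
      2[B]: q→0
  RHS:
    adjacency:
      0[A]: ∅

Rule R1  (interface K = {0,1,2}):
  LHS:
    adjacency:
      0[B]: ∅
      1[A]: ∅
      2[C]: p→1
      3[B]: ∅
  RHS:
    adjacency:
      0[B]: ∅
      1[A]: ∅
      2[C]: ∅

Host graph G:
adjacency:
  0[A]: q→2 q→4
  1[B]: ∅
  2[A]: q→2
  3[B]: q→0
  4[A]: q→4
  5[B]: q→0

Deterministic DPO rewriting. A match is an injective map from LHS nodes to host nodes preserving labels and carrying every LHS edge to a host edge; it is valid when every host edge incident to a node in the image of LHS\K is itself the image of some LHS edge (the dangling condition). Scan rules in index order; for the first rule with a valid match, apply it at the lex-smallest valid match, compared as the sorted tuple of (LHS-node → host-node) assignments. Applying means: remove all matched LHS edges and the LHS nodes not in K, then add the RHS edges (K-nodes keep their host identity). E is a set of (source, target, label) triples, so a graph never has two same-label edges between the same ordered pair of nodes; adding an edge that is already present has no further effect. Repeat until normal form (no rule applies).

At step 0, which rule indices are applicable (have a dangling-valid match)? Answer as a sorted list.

Answer: [R0]

Rewrite trace:
R0: 4 valid matches — {0↦0, 1↦2, 2↦3}, {0↦0, 1↦2, 2↦5}, {0↦0, 1↦4, 2↦3} (+1 more)
R1: no valid match — LHS pattern not found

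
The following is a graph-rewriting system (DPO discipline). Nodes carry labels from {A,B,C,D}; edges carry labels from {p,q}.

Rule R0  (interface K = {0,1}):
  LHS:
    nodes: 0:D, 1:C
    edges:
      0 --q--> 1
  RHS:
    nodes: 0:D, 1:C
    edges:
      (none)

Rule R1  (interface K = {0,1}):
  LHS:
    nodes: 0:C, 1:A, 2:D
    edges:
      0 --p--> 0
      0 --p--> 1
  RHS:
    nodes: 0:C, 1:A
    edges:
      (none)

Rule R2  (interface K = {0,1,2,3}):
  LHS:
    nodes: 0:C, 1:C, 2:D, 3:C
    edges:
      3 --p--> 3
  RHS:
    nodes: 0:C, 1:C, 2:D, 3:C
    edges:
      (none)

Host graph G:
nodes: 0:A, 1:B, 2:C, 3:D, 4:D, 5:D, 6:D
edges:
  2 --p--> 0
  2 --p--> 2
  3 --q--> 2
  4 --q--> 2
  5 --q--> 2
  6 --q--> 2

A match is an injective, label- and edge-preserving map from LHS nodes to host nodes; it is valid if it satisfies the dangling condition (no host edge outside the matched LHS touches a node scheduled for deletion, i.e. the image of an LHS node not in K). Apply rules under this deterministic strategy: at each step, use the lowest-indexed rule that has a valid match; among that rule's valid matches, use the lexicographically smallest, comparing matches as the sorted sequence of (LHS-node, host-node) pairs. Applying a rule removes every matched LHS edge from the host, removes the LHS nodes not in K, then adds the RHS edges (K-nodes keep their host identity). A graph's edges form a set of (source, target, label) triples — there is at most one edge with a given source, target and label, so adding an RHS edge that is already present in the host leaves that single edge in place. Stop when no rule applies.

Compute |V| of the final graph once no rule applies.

start.  V:7 E:6  edges: 2-p->0 2-p->2 3-q->2 4-q->2 5-q->2 6-q->2
1. fire R0 via {0↦3, 1↦2}  →  V:7 E:5  edges: 2-p->0 2-p->2 4-q->2 5-q->2 6-q->2
2. fire R0 via {0↦4, 1↦2}  →  V:7 E:4  edges: 2-p->0 2-p->2 5-q->2 6-q->2
3. fire R0 via {0↦5, 1↦2}  →  V:7 E:3  edges: 2-p->0 2-p->2 6-q->2
4. fire R0 via {0↦6, 1↦2}  →  V:7 E:2  edges: 2-p->0 2-p->2
5. fire R1 via {0↦2, 1↦0, 2↦3}  →  V:6 E:0  edges: ∅
halt: no rule applies after step 5
NF nodes: {0:A, 1:B, 2:C, 4:D, 5:D, 6:D}

Answer: 6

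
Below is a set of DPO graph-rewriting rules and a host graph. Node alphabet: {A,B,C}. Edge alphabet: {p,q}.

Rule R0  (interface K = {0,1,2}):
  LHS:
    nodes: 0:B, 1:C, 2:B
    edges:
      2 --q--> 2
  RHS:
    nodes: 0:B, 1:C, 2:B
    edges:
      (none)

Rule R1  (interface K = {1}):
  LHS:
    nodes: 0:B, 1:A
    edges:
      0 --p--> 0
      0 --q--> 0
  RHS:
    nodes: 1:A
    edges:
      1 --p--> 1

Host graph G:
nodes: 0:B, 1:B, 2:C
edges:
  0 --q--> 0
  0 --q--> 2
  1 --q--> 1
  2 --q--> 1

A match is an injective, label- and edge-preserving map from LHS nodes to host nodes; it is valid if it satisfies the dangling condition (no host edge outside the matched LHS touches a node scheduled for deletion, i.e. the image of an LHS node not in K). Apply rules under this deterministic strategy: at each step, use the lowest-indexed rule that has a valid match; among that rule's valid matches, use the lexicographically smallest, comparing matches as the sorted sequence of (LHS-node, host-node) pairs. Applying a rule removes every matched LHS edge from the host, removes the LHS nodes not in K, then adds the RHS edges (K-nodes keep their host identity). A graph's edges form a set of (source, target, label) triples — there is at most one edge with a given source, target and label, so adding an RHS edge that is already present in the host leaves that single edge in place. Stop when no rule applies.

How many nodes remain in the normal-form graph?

Answer: 3

Rewrite trace:
[0] host  ⇒  3 nodes, 4 edges  {0-q->0 0-q->2 1-q->1 2-q->1}
[1] R0 @ {0↦0, 1↦2, 2↦1}  ⇒  3 nodes, 3 edges  {0-q->0 0-q->2 2-q->1}
[2] R0 @ {0↦1, 1↦2, 2↦0}  ⇒  3 nodes, 2 edges  {0-q->2 2-q->1}
normal form: no rule applies after step 2
NF nodes: {0:B, 1:B, 2:C}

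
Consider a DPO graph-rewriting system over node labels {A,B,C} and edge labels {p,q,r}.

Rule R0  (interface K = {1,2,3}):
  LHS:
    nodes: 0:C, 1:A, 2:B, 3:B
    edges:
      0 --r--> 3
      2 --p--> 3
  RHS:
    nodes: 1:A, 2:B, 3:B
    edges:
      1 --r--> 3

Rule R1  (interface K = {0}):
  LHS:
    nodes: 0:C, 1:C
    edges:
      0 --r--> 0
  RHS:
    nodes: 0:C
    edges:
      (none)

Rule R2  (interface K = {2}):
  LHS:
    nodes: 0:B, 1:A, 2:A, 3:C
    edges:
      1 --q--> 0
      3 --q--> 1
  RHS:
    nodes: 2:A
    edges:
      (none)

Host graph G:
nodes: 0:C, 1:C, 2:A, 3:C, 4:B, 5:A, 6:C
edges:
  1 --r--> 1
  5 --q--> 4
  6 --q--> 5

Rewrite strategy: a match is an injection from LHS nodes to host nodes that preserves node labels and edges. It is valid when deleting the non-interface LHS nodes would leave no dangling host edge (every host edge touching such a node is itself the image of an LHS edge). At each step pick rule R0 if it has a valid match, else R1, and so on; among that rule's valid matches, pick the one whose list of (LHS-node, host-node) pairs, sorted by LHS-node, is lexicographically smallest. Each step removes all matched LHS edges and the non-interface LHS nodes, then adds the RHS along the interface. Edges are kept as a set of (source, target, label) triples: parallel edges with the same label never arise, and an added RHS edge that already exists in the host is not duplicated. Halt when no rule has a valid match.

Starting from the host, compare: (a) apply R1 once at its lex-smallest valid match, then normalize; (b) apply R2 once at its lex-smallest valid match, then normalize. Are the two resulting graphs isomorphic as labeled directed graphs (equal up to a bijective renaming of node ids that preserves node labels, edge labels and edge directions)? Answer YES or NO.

branch R1-first: apply at {0↦1, 1↦0} → |E|=2, then 1 more step(s) → NF |V|=3 |E|=0 V={1:C, 2:A, 3:C} E=∅
branch R2-first: apply at {0↦4, 1↦5, 2↦2, 3↦6} → |E|=1, then 1 more step(s) → NF |V|=3 |E|=0 V={1:C, 2:A, 3:C} E=∅
graphs isomorphic (equal up to label-preserving node renaming)

Answer: YES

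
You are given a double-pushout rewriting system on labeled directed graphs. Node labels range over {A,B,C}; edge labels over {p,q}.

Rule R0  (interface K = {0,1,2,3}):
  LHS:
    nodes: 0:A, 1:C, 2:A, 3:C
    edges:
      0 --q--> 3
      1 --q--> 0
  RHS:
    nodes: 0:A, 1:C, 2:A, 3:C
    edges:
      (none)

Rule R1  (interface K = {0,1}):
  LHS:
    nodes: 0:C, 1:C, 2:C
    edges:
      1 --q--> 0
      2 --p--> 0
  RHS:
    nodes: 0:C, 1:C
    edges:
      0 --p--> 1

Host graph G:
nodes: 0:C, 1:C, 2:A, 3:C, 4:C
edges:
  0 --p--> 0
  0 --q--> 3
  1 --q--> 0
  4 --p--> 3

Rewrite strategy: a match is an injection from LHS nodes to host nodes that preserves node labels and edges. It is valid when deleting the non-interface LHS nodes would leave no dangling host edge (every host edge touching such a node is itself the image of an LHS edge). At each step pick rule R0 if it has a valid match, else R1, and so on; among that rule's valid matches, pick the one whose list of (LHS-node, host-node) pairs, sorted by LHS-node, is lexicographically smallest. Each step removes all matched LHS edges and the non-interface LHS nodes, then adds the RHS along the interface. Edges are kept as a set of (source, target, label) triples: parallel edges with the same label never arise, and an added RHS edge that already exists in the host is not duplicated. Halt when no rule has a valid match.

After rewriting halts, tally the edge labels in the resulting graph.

[0] host  ⇒  5 nodes, 4 edges  {0-p->0 0-q->3 1-q->0 4-p->3}
[1] R1 @ {0↦3, 1↦0, 2↦4}  ⇒  4 nodes, 3 edges  {0-p->0 1-q->0 3-p->0}
[2] R1 @ {0↦0, 1↦1, 2↦3}  ⇒  3 nodes, 2 edges  {0-p->0 0-p->1}
normal form: no rule applies after step 2
NF edges: [(0, 0, 'p'), (0, 1, 'p')]

Answer: p:2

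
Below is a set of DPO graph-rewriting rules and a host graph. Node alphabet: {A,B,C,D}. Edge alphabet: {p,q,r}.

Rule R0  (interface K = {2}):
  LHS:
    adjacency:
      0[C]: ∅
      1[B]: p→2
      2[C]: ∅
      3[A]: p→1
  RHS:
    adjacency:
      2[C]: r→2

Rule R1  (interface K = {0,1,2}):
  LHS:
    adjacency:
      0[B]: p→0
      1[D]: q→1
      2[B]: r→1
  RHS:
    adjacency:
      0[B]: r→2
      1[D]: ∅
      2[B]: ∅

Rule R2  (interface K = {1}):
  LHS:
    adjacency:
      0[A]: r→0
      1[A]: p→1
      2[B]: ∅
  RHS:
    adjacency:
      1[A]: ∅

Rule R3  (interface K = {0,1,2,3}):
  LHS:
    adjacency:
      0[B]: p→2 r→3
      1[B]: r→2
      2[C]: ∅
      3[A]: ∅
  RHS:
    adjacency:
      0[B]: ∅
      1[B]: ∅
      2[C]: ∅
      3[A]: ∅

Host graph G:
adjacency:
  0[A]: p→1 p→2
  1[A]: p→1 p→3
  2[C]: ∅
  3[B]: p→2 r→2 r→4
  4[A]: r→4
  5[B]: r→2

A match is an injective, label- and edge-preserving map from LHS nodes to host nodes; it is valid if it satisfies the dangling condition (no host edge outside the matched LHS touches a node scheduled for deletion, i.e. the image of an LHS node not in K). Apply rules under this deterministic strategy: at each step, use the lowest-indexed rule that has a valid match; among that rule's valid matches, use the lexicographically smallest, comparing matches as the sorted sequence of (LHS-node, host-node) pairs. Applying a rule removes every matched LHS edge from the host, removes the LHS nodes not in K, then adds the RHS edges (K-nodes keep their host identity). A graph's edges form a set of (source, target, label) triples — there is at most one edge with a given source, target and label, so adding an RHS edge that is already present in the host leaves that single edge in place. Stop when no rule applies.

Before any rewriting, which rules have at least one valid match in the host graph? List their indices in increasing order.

Answer: [R3]

Derivation:
R0: no valid match — LHS pattern not found
R1: no valid match — LHS pattern not found
R2: no valid match — 2 raw matches, all fail dangling condition
R3: 1 valid match — {0↦3, 1↦5, 2↦2, 3↦4}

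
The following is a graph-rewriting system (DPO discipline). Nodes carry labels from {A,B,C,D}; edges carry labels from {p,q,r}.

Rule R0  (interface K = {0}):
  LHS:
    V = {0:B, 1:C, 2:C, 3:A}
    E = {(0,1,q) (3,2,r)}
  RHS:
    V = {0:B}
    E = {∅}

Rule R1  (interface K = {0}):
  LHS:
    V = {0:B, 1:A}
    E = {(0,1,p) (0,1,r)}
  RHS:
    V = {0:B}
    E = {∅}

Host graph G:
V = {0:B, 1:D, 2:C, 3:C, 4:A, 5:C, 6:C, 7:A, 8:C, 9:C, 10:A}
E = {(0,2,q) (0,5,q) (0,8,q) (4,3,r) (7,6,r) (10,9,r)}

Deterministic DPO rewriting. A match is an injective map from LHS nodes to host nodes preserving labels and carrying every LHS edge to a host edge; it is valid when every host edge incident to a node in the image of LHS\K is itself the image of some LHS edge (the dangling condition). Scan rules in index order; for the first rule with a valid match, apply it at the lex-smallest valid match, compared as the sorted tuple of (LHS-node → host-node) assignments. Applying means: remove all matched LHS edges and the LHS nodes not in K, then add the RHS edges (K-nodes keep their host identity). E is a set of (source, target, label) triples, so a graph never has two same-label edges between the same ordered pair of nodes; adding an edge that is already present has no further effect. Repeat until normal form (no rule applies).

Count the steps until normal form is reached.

Answer: 3

Steps:
[0] host  ⇒  11 nodes, 6 edges  {0-q->2 0-q->5 0-q->8 4-r->3 7-r->6 10-r->9}
[1] R0 @ {0↦0, 1↦2, 2↦3, 3↦4}  ⇒  8 nodes, 4 edges  {0-q->5 0-q->8 7-r->6 10-r->9}
[2] R0 @ {0↦0, 1↦5, 2↦6, 3↦7}  ⇒  5 nodes, 2 edges  {0-q->8 10-r->9}
[3] R0 @ {0↦0, 1↦8, 2↦9, 3↦10}  ⇒  2 nodes, 0 edges  {∅}
normal form: no rule applies after step 3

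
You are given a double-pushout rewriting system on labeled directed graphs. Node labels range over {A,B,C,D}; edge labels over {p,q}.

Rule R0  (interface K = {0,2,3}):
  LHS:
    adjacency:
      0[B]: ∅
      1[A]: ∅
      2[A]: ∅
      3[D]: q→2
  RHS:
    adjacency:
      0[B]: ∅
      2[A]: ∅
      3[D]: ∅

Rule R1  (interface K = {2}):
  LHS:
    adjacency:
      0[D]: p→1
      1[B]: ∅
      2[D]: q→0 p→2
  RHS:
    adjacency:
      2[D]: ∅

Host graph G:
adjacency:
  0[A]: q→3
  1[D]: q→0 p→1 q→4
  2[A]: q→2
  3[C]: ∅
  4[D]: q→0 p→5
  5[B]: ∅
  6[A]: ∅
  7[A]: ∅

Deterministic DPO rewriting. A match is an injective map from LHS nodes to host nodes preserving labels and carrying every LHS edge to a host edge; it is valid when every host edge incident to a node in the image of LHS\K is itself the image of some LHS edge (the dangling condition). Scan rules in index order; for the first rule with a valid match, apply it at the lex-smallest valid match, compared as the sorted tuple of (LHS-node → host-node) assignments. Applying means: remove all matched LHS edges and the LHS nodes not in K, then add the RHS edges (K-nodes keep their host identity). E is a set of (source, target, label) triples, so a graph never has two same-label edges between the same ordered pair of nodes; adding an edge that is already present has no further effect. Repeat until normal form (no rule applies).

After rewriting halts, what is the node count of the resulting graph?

Answer: 4

Steps:
initial: |V|=8 |E|=7  E = 0-q->3 1-q->0 1-p->1 1-q->4 2-q->2 4-q->0 4-p->5
step 1: apply R0 at {0↦5, 1↦6, 2↦0, 3↦1}  → |V|=7 |E|=6  E = 0-q->3 1-p->1 1-q->4 2-q->2 4-q->0 4-p->5
step 2: apply R0 at {0↦5, 1↦7, 2↦0, 3↦4}  → |V|=6 |E|=5  E = 0-q->3 1-p->1 1-q->4 2-q->2 4-p->5
step 3: apply R1 at {0↦4, 1↦5, 2↦1}  → |V|=4 |E|=2  E = 0-q->3 2-q->2
final graph: no rule applies after step 3
NF nodes: {0:A, 1:D, 2:A, 3:C}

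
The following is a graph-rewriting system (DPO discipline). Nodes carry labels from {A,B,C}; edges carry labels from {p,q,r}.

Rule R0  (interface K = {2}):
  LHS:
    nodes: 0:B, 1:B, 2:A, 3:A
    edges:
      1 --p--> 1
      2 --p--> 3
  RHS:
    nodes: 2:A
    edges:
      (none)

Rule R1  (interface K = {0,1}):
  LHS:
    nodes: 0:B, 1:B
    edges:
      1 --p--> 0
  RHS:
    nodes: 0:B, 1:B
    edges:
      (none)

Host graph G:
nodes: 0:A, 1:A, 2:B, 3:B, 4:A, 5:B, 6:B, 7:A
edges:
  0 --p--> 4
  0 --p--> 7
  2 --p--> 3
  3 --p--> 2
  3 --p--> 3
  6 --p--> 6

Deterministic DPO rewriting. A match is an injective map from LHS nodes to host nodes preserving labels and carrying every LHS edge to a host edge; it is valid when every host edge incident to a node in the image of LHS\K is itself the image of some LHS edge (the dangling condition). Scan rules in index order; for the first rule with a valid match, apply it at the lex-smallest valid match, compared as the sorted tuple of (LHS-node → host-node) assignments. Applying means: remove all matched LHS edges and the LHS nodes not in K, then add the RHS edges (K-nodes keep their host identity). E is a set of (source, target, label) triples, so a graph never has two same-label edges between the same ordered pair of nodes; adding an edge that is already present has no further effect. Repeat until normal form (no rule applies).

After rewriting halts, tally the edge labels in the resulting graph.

Answer: (no edges)

Steps:
[0] host  ⇒  8 nodes, 6 edges  {0-p->4 0-p->7 2-p->3 3-p->2 3-p->3 6-p->6}
[1] R0 @ {0↦5, 1↦6, 2↦0, 3↦4}  ⇒  5 nodes, 4 edges  {0-p->7 2-p->3 3-p->2 3-p->3}
[2] R1 @ {0↦2, 1↦3}  ⇒  5 nodes, 3 edges  {0-p->7 2-p->3 3-p->3}
[3] R1 @ {0↦3, 1↦2}  ⇒  5 nodes, 2 edges  {0-p->7 3-p->3}
[4] R0 @ {0↦2, 1↦3, 2↦0, 3↦7}  ⇒  2 nodes, 0 edges  {∅}
halt: no rule applies after step 4
NF edges: []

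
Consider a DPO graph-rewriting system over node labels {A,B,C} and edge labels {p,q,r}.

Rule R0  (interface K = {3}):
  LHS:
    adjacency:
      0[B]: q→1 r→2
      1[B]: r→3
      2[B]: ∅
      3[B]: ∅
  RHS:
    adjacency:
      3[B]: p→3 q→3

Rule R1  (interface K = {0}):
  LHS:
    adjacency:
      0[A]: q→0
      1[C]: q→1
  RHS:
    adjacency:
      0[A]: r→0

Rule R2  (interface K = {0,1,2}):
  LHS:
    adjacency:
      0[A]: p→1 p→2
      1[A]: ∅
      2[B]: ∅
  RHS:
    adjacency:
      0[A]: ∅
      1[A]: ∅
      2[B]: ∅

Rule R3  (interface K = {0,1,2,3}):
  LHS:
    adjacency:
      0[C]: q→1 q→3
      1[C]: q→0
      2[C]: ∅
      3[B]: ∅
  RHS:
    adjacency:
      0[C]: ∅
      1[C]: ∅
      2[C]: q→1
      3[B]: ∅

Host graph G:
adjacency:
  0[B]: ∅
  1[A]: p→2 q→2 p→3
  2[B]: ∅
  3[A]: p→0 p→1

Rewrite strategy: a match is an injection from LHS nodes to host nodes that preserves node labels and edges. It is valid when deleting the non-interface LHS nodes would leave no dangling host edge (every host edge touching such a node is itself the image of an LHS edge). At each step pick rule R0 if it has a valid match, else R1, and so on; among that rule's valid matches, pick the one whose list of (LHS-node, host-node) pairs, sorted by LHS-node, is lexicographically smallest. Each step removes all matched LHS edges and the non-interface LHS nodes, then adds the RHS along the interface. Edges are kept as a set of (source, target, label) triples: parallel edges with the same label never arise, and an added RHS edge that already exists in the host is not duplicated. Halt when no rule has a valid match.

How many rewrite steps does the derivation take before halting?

start.  V:4 E:5  edges: 1-p->2 1-q->2 1-p->3 3-p->0 3-p->1
1. fire R2 via {0↦1, 1↦3, 2↦2}  →  V:4 E:3  edges: 1-q->2 3-p->0 3-p->1
2. fire R2 via {0↦3, 1↦1, 2↦0}  →  V:4 E:1  edges: 1-q->2
final graph: no rule applies after step 2

Answer: 2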